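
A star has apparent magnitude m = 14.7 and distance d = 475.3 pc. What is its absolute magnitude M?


M = m - 5*log10(d) + 5 = 14.7 - 5*log10(475.3) + 5 = 6.3152

6.3152


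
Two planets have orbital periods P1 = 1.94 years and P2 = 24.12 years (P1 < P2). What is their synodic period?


1/P_syn = |1/P1 - 1/P2| = |1/1.94 - 1/24.12| => P_syn = 2.1097

2.1097 years


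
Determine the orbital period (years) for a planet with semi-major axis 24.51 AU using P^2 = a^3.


P = a^(3/2) = 24.51^1.5 = 121.3431

121.3431 years


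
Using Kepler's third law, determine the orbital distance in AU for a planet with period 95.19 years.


a = P^(2/3) = 95.19^(2/3) = 20.8478

20.8478 AU


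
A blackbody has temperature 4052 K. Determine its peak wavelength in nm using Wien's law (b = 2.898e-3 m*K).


lam_max = b / T = 2.898e-3 / 4052 = 7.152e-07 m = 715.2024 nm

715.2024 nm


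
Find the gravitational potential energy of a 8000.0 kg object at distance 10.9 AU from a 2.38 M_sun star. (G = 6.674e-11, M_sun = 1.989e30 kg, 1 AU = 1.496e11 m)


M = 2.38 * 1.989e30 kg = 4.73382e+30 kg; r = 10.9 AU * 1.496e11 m/AU = 1.63064e+12 m. U = -GM*m/r = -(6.674e-11 * 4.73382e+30 * 8000.0) / 1.63064e+12 = -1.550e+12

-1.550e+12 J


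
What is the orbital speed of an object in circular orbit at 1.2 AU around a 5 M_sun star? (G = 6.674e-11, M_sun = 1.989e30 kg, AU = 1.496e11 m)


v = sqrt(GM/r) = sqrt(6.674e-11 * 9.945e+30 / 1.795e+11) = 60804.9695

60804.9695 m/s


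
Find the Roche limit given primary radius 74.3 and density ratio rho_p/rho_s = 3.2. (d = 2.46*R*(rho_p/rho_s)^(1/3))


d_Roche = 2.46 * 74.3 * 3.2^(1/3) = 269.344

269.344


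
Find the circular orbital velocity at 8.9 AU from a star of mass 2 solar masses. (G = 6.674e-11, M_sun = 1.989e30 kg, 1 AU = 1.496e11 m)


v = sqrt(GM/r) = sqrt(6.674e-11 * 3.978e+30 / 1.331e+12) = 14120.9752

14120.9752 m/s


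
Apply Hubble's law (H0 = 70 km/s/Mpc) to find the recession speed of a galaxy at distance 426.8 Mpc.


v = H0 * d = 70 * 426.8 = 29876.0

29876.0 km/s


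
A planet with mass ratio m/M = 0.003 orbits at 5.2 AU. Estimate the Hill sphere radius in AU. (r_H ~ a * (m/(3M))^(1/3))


r_H = a * (m/3M)^(1/3) = 5.2 * (0.003/3)^(1/3) = 0.52

0.52 AU


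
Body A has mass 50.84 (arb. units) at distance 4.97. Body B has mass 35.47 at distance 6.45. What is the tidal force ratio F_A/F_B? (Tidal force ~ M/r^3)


Ratio = (M1/r1^3) / (M2/r2^3) = (50.84/4.97^3) / (35.47/6.45^3) = 3.133

3.133


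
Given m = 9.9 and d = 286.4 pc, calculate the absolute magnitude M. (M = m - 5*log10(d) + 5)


M = m - 5*log10(d) + 5 = 9.9 - 5*log10(286.4) + 5 = 2.6151

2.6151


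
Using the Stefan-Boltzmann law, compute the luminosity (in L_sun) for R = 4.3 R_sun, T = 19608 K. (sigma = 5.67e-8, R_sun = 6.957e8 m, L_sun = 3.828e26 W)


R = 4.3 * 6.957e8 m = 2.99151e+09 m. L = 4*pi*R^2*sigma*T^4 = 4*pi*(2.99151e+09)^2 * 5.67e-8 * 19608^4 = 9.425557209e+29 W. L/L_sun = 9.425557209e+29 / 3.828e26 = 2462.2668

2462.2668 L_sun


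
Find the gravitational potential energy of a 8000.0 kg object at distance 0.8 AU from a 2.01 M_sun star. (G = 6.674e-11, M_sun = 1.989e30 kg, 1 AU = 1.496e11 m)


M = 2.01 * 1.989e30 kg = 3.99789e+30 kg; r = 0.8 AU * 1.496e11 m/AU = 1.1968e+11 m. U = -GM*m/r = -(6.674e-11 * 3.99789e+30 * 8000.0) / 1.1968e+11 = -1.784e+13

-1.784e+13 J


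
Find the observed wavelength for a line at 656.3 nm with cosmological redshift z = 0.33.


lam_obs = lam_emit * (1 + z) = 656.3 * (1 + 0.33) = 872.879

872.879 nm


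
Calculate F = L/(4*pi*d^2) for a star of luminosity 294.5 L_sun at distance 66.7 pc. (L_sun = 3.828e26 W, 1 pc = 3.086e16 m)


F = L / (4*pi*d^2) = 1.127e+29 / (4*pi*(2.058e+18)^2) = 2.117e-09

2.117e-09 W/m^2


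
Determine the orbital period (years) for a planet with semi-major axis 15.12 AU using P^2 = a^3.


P = a^(3/2) = 15.12^1.5 = 58.7933

58.7933 years


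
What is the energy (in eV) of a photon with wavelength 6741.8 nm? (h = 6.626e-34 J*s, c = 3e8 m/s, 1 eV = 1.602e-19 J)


E = hc/lambda = 6.626e-34 * 3e8 / 6.742e-06 = 2.948e-20 J = 0.184 eV

0.184 eV


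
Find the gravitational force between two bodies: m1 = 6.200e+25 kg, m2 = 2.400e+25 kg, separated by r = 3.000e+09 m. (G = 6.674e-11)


F = G*m1*m2/r^2 = 6.674e-11 * 6.200e+25 * 2.400e+25 / (3.000e+09)^2 = 6.674e-11 * 1.488e+51 / 9.000e+18 = 1.103e+22

1.103e+22 N


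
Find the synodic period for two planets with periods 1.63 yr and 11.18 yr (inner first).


1/P_syn = |1/P1 - 1/P2| = |1/1.63 - 1/11.18| => P_syn = 1.9082

1.9082 years


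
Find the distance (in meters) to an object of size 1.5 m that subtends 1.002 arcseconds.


D = size / theta_rad, theta_rad = 1.002 * pi/(180*3600) = 4.858e-06, D = 308779.6501

308779.6501 m


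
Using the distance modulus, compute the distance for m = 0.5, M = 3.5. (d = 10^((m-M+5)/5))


d = 10^((m - M + 5)/5) = 10^((0.5 - 3.5 + 5)/5) = 2.5119

2.5119 pc


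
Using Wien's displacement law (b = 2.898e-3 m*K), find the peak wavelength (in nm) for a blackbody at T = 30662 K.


lam_max = b / T = 2.898e-3 / 30662 = 9.451e-08 m = 94.5144 nm

94.5144 nm


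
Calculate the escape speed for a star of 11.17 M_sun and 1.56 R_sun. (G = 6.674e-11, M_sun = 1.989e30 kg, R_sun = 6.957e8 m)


M = 11.17 * 1.989e30 kg = 2.221713e+31 kg; R = 1.56 * 6.957e8 m = 1.085292e+09 m. v_esc = sqrt(2GM/R) = sqrt(2 * 6.674e-11 * 2.221713e+31 / 1.085292e+09) = 1.653e+06

1.653e+06 m/s


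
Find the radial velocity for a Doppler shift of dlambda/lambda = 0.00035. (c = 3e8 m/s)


v = (dlambda/lambda) * c = 0.00035 * 3e8 = 105000.0

105000.0 m/s


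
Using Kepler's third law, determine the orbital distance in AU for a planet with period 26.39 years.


a = P^(2/3) = 26.39^(2/3) = 8.8639

8.8639 AU


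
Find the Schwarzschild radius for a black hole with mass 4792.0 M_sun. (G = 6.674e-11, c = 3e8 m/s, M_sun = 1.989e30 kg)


M = 4792.0 * 1.989e30 kg = 9.531288e+33 kg. rs = 2GM/c^2 = 2 * 6.674e-11 * 9.531288e+33 / (3e8)^2 = 1.414e+07

1.414e+07 m


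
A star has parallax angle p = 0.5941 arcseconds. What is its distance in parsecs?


d = 1/p = 1/0.5941 = 1.6832

1.6832 pc


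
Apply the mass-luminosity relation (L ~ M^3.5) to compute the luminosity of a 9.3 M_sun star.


L/L_sun = (M/M_sun)^3.5 = 9.3^3.5 = 2452.9592

2452.9592 L_sun


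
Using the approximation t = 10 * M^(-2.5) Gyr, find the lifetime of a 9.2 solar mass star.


t = 10 * M^(-2.5) = 10 * 9.2^(-2.5) = 0.039

0.039 Gyr


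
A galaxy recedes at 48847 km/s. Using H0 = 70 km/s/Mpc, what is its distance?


d = v / H0 = 48847 / 70 = 697.8143

697.8143 Mpc


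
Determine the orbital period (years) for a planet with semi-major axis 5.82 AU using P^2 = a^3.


P = a^(3/2) = 5.82^1.5 = 14.0406

14.0406 years


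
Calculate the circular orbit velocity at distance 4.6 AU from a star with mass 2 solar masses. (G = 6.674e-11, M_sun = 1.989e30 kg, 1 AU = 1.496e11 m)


v = sqrt(GM/r) = sqrt(6.674e-11 * 3.978e+30 / 6.882e+11) = 19641.7771

19641.7771 m/s


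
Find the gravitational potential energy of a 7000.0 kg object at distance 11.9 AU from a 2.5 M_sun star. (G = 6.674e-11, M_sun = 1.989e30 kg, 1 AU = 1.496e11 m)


M = 2.5 * 1.989e30 kg = 4.9725e+30 kg; r = 11.9 AU * 1.496e11 m/AU = 1.78024e+12 m. U = -GM*m/r = -(6.674e-11 * 4.9725e+30 * 7000.0) / 1.78024e+12 = -1.305e+12

-1.305e+12 J


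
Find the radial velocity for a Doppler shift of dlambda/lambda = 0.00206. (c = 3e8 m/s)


v = (dlambda/lambda) * c = 0.00206 * 3e8 = 618000.0

618000.0 m/s


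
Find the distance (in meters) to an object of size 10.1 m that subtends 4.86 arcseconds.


D = size / theta_rad, theta_rad = 4.86 * pi/(180*3600) = 2.356e-05, D = 428657.3134

428657.3134 m


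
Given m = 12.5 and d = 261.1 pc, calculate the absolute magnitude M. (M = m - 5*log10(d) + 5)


M = m - 5*log10(d) + 5 = 12.5 - 5*log10(261.1) + 5 = 5.416

5.416


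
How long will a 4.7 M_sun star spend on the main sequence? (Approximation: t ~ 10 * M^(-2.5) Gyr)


t = 10 * M^(-2.5) = 10 * 4.7^(-2.5) = 0.2088

0.2088 Gyr


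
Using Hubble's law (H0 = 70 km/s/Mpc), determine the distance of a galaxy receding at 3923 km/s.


d = v / H0 = 3923 / 70 = 56.0429

56.0429 Mpc


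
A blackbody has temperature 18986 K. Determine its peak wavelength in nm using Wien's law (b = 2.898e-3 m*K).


lam_max = b / T = 2.898e-3 / 18986 = 1.526e-07 m = 152.6388 nm

152.6388 nm


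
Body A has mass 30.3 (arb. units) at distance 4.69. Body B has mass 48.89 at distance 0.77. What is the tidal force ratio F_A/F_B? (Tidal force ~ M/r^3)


Ratio = (M1/r1^3) / (M2/r2^3) = (30.3/4.69^3) / (48.89/0.77^3) = 0.0027

0.0027


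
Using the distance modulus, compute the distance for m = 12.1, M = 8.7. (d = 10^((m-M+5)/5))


d = 10^((m - M + 5)/5) = 10^((12.1 - 8.7 + 5)/5) = 47.863

47.863 pc


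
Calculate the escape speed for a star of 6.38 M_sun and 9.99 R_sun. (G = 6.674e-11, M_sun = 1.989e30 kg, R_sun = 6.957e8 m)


M = 6.38 * 1.989e30 kg = 1.268982e+31 kg; R = 9.99 * 6.957e8 m = 6.950043e+09 m. v_esc = sqrt(2GM/R) = sqrt(2 * 6.674e-11 * 1.268982e+31 / 6.950043e+09) = 493676.0791

493676.0791 m/s


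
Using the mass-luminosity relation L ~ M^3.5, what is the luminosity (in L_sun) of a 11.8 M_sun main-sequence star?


L/L_sun = (M/M_sun)^3.5 = 11.8^3.5 = 5644.0003

5644.0003 L_sun


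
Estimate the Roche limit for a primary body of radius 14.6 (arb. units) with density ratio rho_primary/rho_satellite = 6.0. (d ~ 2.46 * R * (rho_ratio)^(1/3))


d_Roche = 2.46 * 14.6 * 6.0^(1/3) = 65.2637

65.2637


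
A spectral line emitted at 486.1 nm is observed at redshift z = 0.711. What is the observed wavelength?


lam_obs = lam_emit * (1 + z) = 486.1 * (1 + 0.711) = 831.7171

831.7171 nm


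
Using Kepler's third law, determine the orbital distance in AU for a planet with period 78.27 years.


a = P^(2/3) = 78.27^(2/3) = 18.2977

18.2977 AU


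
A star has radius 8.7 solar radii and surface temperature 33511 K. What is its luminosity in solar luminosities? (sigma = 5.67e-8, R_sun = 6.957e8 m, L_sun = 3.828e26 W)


R = 8.7 * 6.957e8 m = 6.05259e+09 m. L = 4*pi*R^2*sigma*T^4 = 4*pi*(6.05259e+09)^2 * 5.67e-8 * 33511^4 = 3.291735916e+31 W. L/L_sun = 3.291735916e+31 / 3.828e26 = 85991.0114

85991.0114 L_sun


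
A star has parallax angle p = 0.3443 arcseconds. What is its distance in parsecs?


d = 1/p = 1/0.3443 = 2.9044

2.9044 pc


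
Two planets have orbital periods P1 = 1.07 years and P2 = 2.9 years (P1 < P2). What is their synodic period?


1/P_syn = |1/P1 - 1/P2| = |1/1.07 - 1/2.9| => P_syn = 1.6956

1.6956 years


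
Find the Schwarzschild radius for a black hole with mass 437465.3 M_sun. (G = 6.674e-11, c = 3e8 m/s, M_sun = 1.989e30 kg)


M = 437465.3 * 1.989e30 kg = 8.701184817e+35 kg. rs = 2GM/c^2 = 2 * 6.674e-11 * 8.701184817e+35 / (3e8)^2 = 1.290e+09

1.290e+09 m


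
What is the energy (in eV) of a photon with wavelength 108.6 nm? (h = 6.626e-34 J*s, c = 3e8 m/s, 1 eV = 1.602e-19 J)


E = hc/lambda = 6.626e-34 * 3e8 / 1.086e-07 = 1.830e-18 J = 11.4256 eV

11.4256 eV


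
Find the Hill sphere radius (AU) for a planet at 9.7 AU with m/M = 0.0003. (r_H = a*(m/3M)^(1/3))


r_H = a * (m/3M)^(1/3) = 9.7 * (0.0003/3)^(1/3) = 0.4502

0.4502 AU


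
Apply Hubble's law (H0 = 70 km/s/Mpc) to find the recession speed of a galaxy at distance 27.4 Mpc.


v = H0 * d = 70 * 27.4 = 1918.0

1918.0 km/s


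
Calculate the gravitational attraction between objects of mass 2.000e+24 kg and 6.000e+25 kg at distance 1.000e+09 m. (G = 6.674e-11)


F = G*m1*m2/r^2 = 6.674e-11 * 2.000e+24 * 6.000e+25 / (1.000e+09)^2 = 6.674e-11 * 1.200e+50 / 1.000e+18 = 8.009e+21

8.009e+21 N


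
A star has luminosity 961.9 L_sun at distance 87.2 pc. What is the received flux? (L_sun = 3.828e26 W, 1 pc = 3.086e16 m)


F = L / (4*pi*d^2) = 3.682e+29 / (4*pi*(2.691e+18)^2) = 4.046e-09

4.046e-09 W/m^2


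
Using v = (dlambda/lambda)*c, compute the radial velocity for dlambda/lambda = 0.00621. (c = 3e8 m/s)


v = (dlambda/lambda) * c = 0.00621 * 3e8 = 1.863e+06

1.863e+06 m/s


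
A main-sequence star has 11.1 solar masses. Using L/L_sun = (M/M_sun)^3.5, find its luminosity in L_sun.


L/L_sun = (M/M_sun)^3.5 = 11.1^3.5 = 4556.49

4556.49 L_sun


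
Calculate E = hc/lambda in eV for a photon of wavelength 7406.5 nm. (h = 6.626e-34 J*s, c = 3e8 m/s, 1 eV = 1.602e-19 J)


E = hc/lambda = 6.626e-34 * 3e8 / 7.407e-06 = 2.684e-20 J = 0.1675 eV

0.1675 eV


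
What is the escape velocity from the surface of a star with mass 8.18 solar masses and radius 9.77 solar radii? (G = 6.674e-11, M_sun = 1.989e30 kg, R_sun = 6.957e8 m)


M = 8.18 * 1.989e30 kg = 1.627002e+31 kg; R = 9.77 * 6.957e8 m = 6.796989e+09 m. v_esc = sqrt(2GM/R) = sqrt(2 * 6.674e-11 * 1.627002e+31 / 6.796989e+09) = 565254.2793

565254.2793 m/s


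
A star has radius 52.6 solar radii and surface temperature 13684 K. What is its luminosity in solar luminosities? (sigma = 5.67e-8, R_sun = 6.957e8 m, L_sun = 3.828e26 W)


R = 52.6 * 6.957e8 m = 3.659382e+10 m. L = 4*pi*R^2*sigma*T^4 = 4*pi*(3.659382e+10)^2 * 5.67e-8 * 13684^4 = 3.345497271e+31 W. L/L_sun = 3.345497271e+31 / 3.828e26 = 87395.4355

87395.4355 L_sun


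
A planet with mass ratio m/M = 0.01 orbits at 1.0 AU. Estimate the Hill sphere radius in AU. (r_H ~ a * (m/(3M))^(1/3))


r_H = a * (m/3M)^(1/3) = 1.0 * (0.01/3)^(1/3) = 0.1494

0.1494 AU


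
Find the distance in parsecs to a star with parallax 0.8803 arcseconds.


d = 1/p = 1/0.8803 = 1.136

1.136 pc


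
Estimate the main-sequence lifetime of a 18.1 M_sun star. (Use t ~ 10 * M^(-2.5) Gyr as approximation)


t = 10 * M^(-2.5) = 10 * 18.1^(-2.5) = 0.0072

0.0072 Gyr


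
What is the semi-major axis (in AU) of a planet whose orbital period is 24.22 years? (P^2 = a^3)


a = P^(2/3) = 24.22^(2/3) = 8.3711

8.3711 AU


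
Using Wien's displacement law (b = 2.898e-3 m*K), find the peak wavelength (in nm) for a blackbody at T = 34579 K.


lam_max = b / T = 2.898e-3 / 34579 = 8.381e-08 m = 83.8081 nm

83.8081 nm


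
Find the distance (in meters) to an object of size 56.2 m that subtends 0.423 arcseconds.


D = size / theta_rad, theta_rad = 0.423 * pi/(180*3600) = 2.051e-06, D = 2.740e+07

2.740e+07 m


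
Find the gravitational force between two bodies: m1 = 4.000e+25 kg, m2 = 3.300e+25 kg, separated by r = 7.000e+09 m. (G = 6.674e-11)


F = G*m1*m2/r^2 = 6.674e-11 * 4.000e+25 * 3.300e+25 / (7.000e+09)^2 = 6.674e-11 * 1.320e+51 / 4.900e+19 = 1.798e+21

1.798e+21 N


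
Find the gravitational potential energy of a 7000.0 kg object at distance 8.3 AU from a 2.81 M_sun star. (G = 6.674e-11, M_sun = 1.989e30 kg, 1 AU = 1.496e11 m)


M = 2.81 * 1.989e30 kg = 5.58909e+30 kg; r = 8.3 AU * 1.496e11 m/AU = 1.24168e+12 m. U = -GM*m/r = -(6.674e-11 * 5.58909e+30 * 7000.0) / 1.24168e+12 = -2.103e+12

-2.103e+12 J


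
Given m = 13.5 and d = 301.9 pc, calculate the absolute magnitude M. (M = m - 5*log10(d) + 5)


M = m - 5*log10(d) + 5 = 13.5 - 5*log10(301.9) + 5 = 6.1007

6.1007


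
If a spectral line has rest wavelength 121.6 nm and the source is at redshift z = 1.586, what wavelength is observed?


lam_obs = lam_emit * (1 + z) = 121.6 * (1 + 1.586) = 314.4576

314.4576 nm


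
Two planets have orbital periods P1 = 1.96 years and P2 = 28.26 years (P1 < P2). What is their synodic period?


1/P_syn = |1/P1 - 1/P2| = |1/1.96 - 1/28.26| => P_syn = 2.1061

2.1061 years


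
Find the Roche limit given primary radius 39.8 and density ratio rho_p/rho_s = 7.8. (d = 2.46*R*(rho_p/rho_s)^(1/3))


d_Roche = 2.46 * 39.8 * 7.8^(1/3) = 194.1704

194.1704


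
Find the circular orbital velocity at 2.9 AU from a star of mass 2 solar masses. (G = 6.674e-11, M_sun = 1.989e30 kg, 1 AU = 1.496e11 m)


v = sqrt(GM/r) = sqrt(6.674e-11 * 3.978e+30 / 4.338e+11) = 24737.7784

24737.7784 m/s


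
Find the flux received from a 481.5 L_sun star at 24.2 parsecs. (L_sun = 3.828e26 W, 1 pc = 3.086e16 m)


F = L / (4*pi*d^2) = 1.843e+29 / (4*pi*(7.468e+17)^2) = 2.630e-08

2.630e-08 W/m^2


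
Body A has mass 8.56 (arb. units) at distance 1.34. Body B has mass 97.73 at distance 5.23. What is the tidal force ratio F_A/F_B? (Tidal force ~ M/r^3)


Ratio = (M1/r1^3) / (M2/r2^3) = (8.56/1.34^3) / (97.73/5.23^3) = 5.2076

5.2076


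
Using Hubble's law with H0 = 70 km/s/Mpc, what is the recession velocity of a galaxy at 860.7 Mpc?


v = H0 * d = 70 * 860.7 = 60249.0

60249.0 km/s


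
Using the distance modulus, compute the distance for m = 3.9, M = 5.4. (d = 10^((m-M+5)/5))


d = 10^((m - M + 5)/5) = 10^((3.9 - 5.4 + 5)/5) = 5.0119

5.0119 pc


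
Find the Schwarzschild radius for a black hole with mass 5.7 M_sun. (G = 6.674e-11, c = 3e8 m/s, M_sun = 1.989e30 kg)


M = 5.7 * 1.989e30 kg = 1.13373e+31 kg. rs = 2GM/c^2 = 2 * 6.674e-11 * 1.13373e+31 / (3e8)^2 = 16814.4756

16814.4756 m


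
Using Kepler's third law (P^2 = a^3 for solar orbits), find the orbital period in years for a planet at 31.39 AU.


P = a^(3/2) = 31.39^1.5 = 175.8681

175.8681 years


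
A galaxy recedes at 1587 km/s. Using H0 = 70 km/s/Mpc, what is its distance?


d = v / H0 = 1587 / 70 = 22.6714

22.6714 Mpc


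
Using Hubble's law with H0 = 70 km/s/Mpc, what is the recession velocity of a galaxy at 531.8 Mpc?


v = H0 * d = 70 * 531.8 = 37226.0

37226.0 km/s


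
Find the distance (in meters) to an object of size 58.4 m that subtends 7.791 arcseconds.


D = size / theta_rad, theta_rad = 7.791 * pi/(180*3600) = 3.777e-05, D = 1.546e+06

1.546e+06 m


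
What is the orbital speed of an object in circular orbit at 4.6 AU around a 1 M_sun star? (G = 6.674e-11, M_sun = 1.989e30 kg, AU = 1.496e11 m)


v = sqrt(GM/r) = sqrt(6.674e-11 * 1.989e+30 / 6.882e+11) = 13888.8338

13888.8338 m/s


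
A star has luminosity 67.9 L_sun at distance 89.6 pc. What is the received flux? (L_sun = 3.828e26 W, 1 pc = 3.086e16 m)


F = L / (4*pi*d^2) = 2.599e+28 / (4*pi*(2.765e+18)^2) = 2.705e-10

2.705e-10 W/m^2


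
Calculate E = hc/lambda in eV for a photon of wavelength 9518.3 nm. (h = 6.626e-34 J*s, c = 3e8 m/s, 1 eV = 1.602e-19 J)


E = hc/lambda = 6.626e-34 * 3e8 / 9.518e-06 = 2.088e-20 J = 0.1304 eV

0.1304 eV


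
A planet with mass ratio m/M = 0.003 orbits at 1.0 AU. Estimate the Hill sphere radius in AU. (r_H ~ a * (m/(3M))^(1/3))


r_H = a * (m/3M)^(1/3) = 1.0 * (0.003/3)^(1/3) = 0.1

0.1 AU


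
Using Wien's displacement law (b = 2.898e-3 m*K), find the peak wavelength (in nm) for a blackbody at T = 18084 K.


lam_max = b / T = 2.898e-3 / 18084 = 1.603e-07 m = 160.2522 nm

160.2522 nm


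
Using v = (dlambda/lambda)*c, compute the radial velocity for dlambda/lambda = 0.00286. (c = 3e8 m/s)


v = (dlambda/lambda) * c = 0.00286 * 3e8 = 858000.0

858000.0 m/s


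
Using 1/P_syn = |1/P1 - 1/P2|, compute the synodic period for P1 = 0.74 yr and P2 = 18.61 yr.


1/P_syn = |1/P1 - 1/P2| = |1/0.74 - 1/18.61| => P_syn = 0.7706

0.7706 years


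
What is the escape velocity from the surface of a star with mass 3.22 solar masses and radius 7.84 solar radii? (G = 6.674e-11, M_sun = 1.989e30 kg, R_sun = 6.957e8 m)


M = 3.22 * 1.989e30 kg = 6.40458e+30 kg; R = 7.84 * 6.957e8 m = 5.454288e+09 m. v_esc = sqrt(2GM/R) = sqrt(2 * 6.674e-11 * 6.40458e+30 / 5.454288e+09) = 395898.9896

395898.9896 m/s


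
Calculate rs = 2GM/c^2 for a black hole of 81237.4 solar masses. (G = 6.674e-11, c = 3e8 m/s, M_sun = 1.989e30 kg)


M = 81237.4 * 1.989e30 kg = 1.615811886e+35 kg. rs = 2GM/c^2 = 2 * 6.674e-11 * 1.615811886e+35 / (3e8)^2 = 2.396e+08

2.396e+08 m


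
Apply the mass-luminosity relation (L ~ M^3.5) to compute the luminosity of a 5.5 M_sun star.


L/L_sun = (M/M_sun)^3.5 = 5.5^3.5 = 390.184

390.184 L_sun


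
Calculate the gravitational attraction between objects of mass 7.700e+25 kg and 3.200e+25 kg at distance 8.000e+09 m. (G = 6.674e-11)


F = G*m1*m2/r^2 = 6.674e-11 * 7.700e+25 * 3.200e+25 / (8.000e+09)^2 = 6.674e-11 * 2.464e+51 / 6.400e+19 = 2.569e+21

2.569e+21 N


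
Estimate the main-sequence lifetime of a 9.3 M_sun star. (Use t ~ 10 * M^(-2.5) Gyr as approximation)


t = 10 * M^(-2.5) = 10 * 9.3^(-2.5) = 0.0379

0.0379 Gyr


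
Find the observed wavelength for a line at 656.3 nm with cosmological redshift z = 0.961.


lam_obs = lam_emit * (1 + z) = 656.3 * (1 + 0.961) = 1287.0043

1287.0043 nm


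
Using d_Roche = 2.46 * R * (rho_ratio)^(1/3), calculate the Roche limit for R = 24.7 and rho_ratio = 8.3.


d_Roche = 2.46 * 24.7 * 8.3^(1/3) = 123.0244

123.0244


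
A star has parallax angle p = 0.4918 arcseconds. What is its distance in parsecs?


d = 1/p = 1/0.4918 = 2.0333

2.0333 pc


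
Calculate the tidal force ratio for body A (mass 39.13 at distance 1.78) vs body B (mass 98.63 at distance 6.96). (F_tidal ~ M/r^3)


Ratio = (M1/r1^3) / (M2/r2^3) = (39.13/1.78^3) / (98.63/6.96^3) = 23.7175

23.7175


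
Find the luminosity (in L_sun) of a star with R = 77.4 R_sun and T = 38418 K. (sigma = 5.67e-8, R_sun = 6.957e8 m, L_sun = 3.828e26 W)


R = 77.4 * 6.957e8 m = 5.384718e+10 m. L = 4*pi*R^2*sigma*T^4 = 4*pi*(5.384718e+10)^2 * 5.67e-8 * 38418^4 = 4.500469884e+33 W. L/L_sun = 4.500469884e+33 / 3.828e26 = 1.176e+07

1.176e+07 L_sun


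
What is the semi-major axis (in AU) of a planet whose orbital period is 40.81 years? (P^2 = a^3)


a = P^(2/3) = 40.81^(2/3) = 11.8534

11.8534 AU


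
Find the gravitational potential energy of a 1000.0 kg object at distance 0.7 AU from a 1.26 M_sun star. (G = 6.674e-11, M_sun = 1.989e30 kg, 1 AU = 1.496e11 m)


M = 1.26 * 1.989e30 kg = 2.50614e+30 kg; r = 0.7 AU * 1.496e11 m/AU = 1.0472e+11 m. U = -GM*m/r = -(6.674e-11 * 2.50614e+30 * 1000.0) / 1.0472e+11 = -1.597e+12

-1.597e+12 J


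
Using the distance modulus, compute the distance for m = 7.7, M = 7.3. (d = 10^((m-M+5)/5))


d = 10^((m - M + 5)/5) = 10^((7.7 - 7.3 + 5)/5) = 12.0226

12.0226 pc


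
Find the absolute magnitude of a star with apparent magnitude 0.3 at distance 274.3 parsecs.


M = m - 5*log10(d) + 5 = 0.3 - 5*log10(274.3) + 5 = -6.8911

-6.8911


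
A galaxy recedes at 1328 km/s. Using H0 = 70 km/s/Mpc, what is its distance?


d = v / H0 = 1328 / 70 = 18.9714

18.9714 Mpc


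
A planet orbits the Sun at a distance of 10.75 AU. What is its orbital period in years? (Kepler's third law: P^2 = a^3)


P = a^(3/2) = 10.75^1.5 = 35.2462

35.2462 years


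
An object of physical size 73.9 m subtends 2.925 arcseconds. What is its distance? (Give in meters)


D = size / theta_rad, theta_rad = 2.925 * pi/(180*3600) = 1.418e-05, D = 5.211e+06

5.211e+06 m


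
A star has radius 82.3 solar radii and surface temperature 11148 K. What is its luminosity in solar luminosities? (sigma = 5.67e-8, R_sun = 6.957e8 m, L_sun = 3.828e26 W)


R = 82.3 * 6.957e8 m = 5.725611e+10 m. L = 4*pi*R^2*sigma*T^4 = 4*pi*(5.725611e+10)^2 * 5.67e-8 * 11148^4 = 3.607650356e+31 W. L/L_sun = 3.607650356e+31 / 3.828e26 = 94243.7397

94243.7397 L_sun


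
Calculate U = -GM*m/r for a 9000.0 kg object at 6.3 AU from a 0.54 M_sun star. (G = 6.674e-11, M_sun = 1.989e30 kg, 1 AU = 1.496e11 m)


M = 0.54 * 1.989e30 kg = 1.07406e+30 kg; r = 6.3 AU * 1.496e11 m/AU = 9.4248e+11 m. U = -GM*m/r = -(6.674e-11 * 1.07406e+30 * 9000.0) / 9.4248e+11 = -6.845e+11

-6.845e+11 J


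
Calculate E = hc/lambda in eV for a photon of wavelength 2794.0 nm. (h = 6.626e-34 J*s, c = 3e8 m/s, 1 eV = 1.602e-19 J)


E = hc/lambda = 6.626e-34 * 3e8 / 2.794e-06 = 7.115e-20 J = 0.4441 eV

0.4441 eV


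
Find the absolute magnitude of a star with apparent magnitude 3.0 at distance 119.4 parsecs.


M = m - 5*log10(d) + 5 = 3.0 - 5*log10(119.4) + 5 = -2.385

-2.385


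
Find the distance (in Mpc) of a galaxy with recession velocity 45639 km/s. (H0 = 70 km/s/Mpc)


d = v / H0 = 45639 / 70 = 651.9857

651.9857 Mpc


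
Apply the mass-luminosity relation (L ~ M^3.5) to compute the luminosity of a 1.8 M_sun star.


L/L_sun = (M/M_sun)^3.5 = 1.8^3.5 = 7.8244

7.8244 L_sun


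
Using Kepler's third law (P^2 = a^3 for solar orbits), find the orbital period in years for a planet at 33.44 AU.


P = a^(3/2) = 33.44^1.5 = 193.3746

193.3746 years


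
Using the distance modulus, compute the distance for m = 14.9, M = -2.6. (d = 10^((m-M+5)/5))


d = 10^((m - M + 5)/5) = 10^((14.9 - -2.6 + 5)/5) = 31622.7766

31622.7766 pc


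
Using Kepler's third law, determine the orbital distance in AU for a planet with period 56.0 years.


a = P^(2/3) = 56.0^(2/3) = 14.6372

14.6372 AU


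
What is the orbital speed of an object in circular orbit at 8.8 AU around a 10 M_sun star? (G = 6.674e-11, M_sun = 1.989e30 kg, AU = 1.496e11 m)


v = sqrt(GM/r) = sqrt(6.674e-11 * 1.989e+31 / 1.316e+12) = 31754.3597

31754.3597 m/s


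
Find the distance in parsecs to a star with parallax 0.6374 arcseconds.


d = 1/p = 1/0.6374 = 1.5689

1.5689 pc


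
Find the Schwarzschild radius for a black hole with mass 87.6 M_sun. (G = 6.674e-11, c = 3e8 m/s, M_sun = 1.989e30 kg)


M = 87.6 * 1.989e30 kg = 1.742364e+32 kg. rs = 2GM/c^2 = 2 * 6.674e-11 * 1.742364e+32 / (3e8)^2 = 258411.9408

258411.9408 m


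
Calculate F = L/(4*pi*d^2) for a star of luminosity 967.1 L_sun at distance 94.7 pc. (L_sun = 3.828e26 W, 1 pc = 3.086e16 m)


F = L / (4*pi*d^2) = 3.702e+29 / (4*pi*(2.922e+18)^2) = 3.449e-09

3.449e-09 W/m^2


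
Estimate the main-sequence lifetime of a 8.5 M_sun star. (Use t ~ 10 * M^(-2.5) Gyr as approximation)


t = 10 * M^(-2.5) = 10 * 8.5^(-2.5) = 0.0475

0.0475 Gyr


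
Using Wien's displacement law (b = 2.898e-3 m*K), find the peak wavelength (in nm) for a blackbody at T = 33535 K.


lam_max = b / T = 2.898e-3 / 33535 = 8.642e-08 m = 86.4172 nm

86.4172 nm


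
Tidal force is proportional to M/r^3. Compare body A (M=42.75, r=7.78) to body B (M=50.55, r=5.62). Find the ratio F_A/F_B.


Ratio = (M1/r1^3) / (M2/r2^3) = (42.75/7.78^3) / (50.55/5.62^3) = 0.3188

0.3188


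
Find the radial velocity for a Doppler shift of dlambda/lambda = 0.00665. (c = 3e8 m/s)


v = (dlambda/lambda) * c = 0.00665 * 3e8 = 1.995e+06

1.995e+06 m/s


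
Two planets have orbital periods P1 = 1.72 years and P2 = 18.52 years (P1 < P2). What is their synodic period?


1/P_syn = |1/P1 - 1/P2| = |1/1.72 - 1/18.52| => P_syn = 1.8961

1.8961 years


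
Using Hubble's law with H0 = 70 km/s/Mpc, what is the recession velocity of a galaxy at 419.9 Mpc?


v = H0 * d = 70 * 419.9 = 29393.0

29393.0 km/s


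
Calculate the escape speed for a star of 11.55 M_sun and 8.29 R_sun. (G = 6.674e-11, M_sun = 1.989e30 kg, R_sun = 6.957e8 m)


M = 11.55 * 1.989e30 kg = 2.297295e+31 kg; R = 8.29 * 6.957e8 m = 5.767353e+09 m. v_esc = sqrt(2GM/R) = sqrt(2 * 6.674e-11 * 2.297295e+31 / 5.767353e+09) = 729169.0319

729169.0319 m/s


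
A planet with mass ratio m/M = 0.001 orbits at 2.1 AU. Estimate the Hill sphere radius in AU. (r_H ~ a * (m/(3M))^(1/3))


r_H = a * (m/3M)^(1/3) = 2.1 * (0.001/3)^(1/3) = 0.1456

0.1456 AU


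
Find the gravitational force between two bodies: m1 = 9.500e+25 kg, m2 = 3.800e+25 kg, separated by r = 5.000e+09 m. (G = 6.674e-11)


F = G*m1*m2/r^2 = 6.674e-11 * 9.500e+25 * 3.800e+25 / (5.000e+09)^2 = 6.674e-11 * 3.610e+51 / 2.500e+19 = 9.637e+21

9.637e+21 N


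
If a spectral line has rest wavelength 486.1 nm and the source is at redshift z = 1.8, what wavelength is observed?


lam_obs = lam_emit * (1 + z) = 486.1 * (1 + 1.8) = 1361.08

1361.08 nm


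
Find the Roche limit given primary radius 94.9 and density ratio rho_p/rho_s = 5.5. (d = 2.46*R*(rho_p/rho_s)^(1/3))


d_Roche = 2.46 * 94.9 * 5.5^(1/3) = 412.087

412.087


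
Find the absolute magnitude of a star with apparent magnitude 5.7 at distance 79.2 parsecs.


M = m - 5*log10(d) + 5 = 5.7 - 5*log10(79.2) + 5 = 1.2064

1.2064


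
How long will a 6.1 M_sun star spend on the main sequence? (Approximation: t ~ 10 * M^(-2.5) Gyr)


t = 10 * M^(-2.5) = 10 * 6.1^(-2.5) = 0.1088

0.1088 Gyr


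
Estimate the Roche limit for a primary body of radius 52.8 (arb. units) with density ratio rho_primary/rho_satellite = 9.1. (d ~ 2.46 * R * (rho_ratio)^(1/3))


d_Roche = 2.46 * 52.8 * 9.1^(1/3) = 271.1749

271.1749


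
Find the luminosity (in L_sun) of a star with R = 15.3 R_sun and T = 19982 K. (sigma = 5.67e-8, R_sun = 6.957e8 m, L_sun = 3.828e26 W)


R = 15.3 * 6.957e8 m = 1.064421e+10 m. L = 4*pi*R^2*sigma*T^4 = 4*pi*(1.064421e+10)^2 * 5.67e-8 * 19982^4 = 1.286991296e+31 W. L/L_sun = 1.286991296e+31 / 3.828e26 = 33620.4623

33620.4623 L_sun


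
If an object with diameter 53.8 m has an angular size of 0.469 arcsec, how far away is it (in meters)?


D = size / theta_rad, theta_rad = 0.469 * pi/(180*3600) = 2.274e-06, D = 2.366e+07

2.366e+07 m


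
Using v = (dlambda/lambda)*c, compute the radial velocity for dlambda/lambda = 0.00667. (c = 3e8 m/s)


v = (dlambda/lambda) * c = 0.00667 * 3e8 = 2.001e+06

2.001e+06 m/s


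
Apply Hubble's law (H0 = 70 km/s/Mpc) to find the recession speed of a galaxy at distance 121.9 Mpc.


v = H0 * d = 70 * 121.9 = 8533.0

8533.0 km/s


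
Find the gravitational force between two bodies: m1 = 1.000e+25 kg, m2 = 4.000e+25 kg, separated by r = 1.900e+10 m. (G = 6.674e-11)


F = G*m1*m2/r^2 = 6.674e-11 * 1.000e+25 * 4.000e+25 / (1.900e+10)^2 = 6.674e-11 * 4.000e+50 / 3.610e+20 = 7.395e+19

7.395e+19 N


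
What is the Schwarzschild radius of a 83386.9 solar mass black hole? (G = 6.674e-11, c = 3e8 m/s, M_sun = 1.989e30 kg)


M = 83386.9 * 1.989e30 kg = 1.658565441e+35 kg. rs = 2GM/c^2 = 2 * 6.674e-11 * 1.658565441e+35 / (3e8)^2 = 2.460e+08

2.460e+08 m


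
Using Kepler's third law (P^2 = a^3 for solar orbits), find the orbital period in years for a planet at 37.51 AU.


P = a^(3/2) = 37.51^1.5 = 229.7315

229.7315 years


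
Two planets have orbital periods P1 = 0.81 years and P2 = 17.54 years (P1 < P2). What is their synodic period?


1/P_syn = |1/P1 - 1/P2| = |1/0.81 - 1/17.54| => P_syn = 0.8492

0.8492 years


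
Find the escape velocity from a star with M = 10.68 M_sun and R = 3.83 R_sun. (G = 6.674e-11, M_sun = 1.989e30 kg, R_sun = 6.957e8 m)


M = 10.68 * 1.989e30 kg = 2.124252e+31 kg; R = 3.83 * 6.957e8 m = 2.664531e+09 m. v_esc = sqrt(2GM/R) = sqrt(2 * 6.674e-11 * 2.124252e+31 / 2.664531e+09) = 1.032e+06

1.032e+06 m/s


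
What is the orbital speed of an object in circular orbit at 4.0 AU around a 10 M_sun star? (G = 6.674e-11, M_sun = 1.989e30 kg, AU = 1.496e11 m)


v = sqrt(GM/r) = sqrt(6.674e-11 * 1.989e+31 / 5.984e+11) = 47099.3269

47099.3269 m/s


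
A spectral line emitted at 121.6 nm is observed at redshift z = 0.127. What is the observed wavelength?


lam_obs = lam_emit * (1 + z) = 121.6 * (1 + 0.127) = 137.0432

137.0432 nm


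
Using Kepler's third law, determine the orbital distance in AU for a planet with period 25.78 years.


a = P^(2/3) = 25.78^(2/3) = 8.7268

8.7268 AU


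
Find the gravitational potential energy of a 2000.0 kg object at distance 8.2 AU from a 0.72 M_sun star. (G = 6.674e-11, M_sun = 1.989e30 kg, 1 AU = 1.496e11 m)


M = 0.72 * 1.989e30 kg = 1.43208e+30 kg; r = 8.2 AU * 1.496e11 m/AU = 1.22672e+12 m. U = -GM*m/r = -(6.674e-11 * 1.43208e+30 * 2000.0) / 1.22672e+12 = -1.558e+11

-1.558e+11 J


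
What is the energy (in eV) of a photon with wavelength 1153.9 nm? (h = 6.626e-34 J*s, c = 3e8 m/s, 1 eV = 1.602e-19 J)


E = hc/lambda = 6.626e-34 * 3e8 / 1.154e-06 = 1.723e-19 J = 1.0753 eV

1.0753 eV


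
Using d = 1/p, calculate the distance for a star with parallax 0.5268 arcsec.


d = 1/p = 1/0.5268 = 1.8983

1.8983 pc


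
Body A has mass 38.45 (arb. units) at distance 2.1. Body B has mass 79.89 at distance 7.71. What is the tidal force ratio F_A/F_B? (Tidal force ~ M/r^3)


Ratio = (M1/r1^3) / (M2/r2^3) = (38.45/2.1^3) / (79.89/7.71^3) = 23.8182

23.8182


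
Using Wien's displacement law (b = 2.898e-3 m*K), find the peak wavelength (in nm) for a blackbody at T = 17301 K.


lam_max = b / T = 2.898e-3 / 17301 = 1.675e-07 m = 167.5048 nm

167.5048 nm


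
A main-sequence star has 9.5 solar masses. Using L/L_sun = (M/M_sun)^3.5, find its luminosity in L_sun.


L/L_sun = (M/M_sun)^3.5 = 9.5^3.5 = 2642.6072

2642.6072 L_sun


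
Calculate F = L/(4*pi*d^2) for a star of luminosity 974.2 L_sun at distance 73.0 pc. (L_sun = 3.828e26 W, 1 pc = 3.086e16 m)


F = L / (4*pi*d^2) = 3.729e+29 / (4*pi*(2.253e+18)^2) = 5.848e-09

5.848e-09 W/m^2


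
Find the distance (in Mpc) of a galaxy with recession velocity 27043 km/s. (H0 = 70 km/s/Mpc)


d = v / H0 = 27043 / 70 = 386.3286

386.3286 Mpc


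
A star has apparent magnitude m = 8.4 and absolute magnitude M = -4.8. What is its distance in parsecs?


d = 10^((m - M + 5)/5) = 10^((8.4 - -4.8 + 5)/5) = 4365.1583

4365.1583 pc


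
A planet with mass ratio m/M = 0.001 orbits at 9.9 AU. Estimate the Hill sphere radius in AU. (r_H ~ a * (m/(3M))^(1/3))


r_H = a * (m/3M)^(1/3) = 9.9 * (0.001/3)^(1/3) = 0.6864

0.6864 AU


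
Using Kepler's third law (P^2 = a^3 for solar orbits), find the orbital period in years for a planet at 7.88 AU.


P = a^(3/2) = 7.88^1.5 = 22.1202

22.1202 years


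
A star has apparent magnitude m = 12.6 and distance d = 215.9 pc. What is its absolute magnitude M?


M = m - 5*log10(d) + 5 = 12.6 - 5*log10(215.9) + 5 = 5.9287

5.9287


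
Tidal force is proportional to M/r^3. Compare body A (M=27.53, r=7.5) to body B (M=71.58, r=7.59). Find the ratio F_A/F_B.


Ratio = (M1/r1^3) / (M2/r2^3) = (27.53/7.5^3) / (71.58/7.59^3) = 0.3986

0.3986


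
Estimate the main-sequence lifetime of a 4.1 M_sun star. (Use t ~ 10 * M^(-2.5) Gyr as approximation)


t = 10 * M^(-2.5) = 10 * 4.1^(-2.5) = 0.2938

0.2938 Gyr


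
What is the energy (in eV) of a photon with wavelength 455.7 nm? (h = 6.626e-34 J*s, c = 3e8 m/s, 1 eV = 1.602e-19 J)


E = hc/lambda = 6.626e-34 * 3e8 / 4.557e-07 = 4.362e-19 J = 2.7229 eV

2.7229 eV


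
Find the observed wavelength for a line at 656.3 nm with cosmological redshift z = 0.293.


lam_obs = lam_emit * (1 + z) = 656.3 * (1 + 0.293) = 848.5959

848.5959 nm


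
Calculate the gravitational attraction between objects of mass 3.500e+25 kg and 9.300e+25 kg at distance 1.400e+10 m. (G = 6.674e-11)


F = G*m1*m2/r^2 = 6.674e-11 * 3.500e+25 * 9.300e+25 / (1.400e+10)^2 = 6.674e-11 * 3.255e+51 / 1.960e+20 = 1.108e+21

1.108e+21 N


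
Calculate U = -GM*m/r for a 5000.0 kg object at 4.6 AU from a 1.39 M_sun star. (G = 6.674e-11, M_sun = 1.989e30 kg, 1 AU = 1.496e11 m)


M = 1.39 * 1.989e30 kg = 2.76471e+30 kg; r = 4.6 AU * 1.496e11 m/AU = 6.8816e+11 m. U = -GM*m/r = -(6.674e-11 * 2.76471e+30 * 5000.0) / 6.8816e+11 = -1.341e+12

-1.341e+12 J


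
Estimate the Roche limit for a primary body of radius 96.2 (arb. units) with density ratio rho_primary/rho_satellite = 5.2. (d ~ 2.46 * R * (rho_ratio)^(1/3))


d_Roche = 2.46 * 96.2 * 5.2^(1/3) = 409.9944

409.9944


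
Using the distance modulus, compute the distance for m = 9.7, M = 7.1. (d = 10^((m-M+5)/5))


d = 10^((m - M + 5)/5) = 10^((9.7 - 7.1 + 5)/5) = 33.1131

33.1131 pc


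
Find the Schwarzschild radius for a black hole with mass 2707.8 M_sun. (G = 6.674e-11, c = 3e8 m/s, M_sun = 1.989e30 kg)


M = 2707.8 * 1.989e30 kg = 5.3858142e+33 kg. rs = 2GM/c^2 = 2 * 6.674e-11 * 5.3858142e+33 / (3e8)^2 = 7.988e+06

7.988e+06 m


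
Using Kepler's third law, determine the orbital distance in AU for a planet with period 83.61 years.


a = P^(2/3) = 83.61^(2/3) = 19.1208

19.1208 AU


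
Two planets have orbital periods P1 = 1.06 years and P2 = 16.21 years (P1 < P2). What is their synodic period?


1/P_syn = |1/P1 - 1/P2| = |1/1.06 - 1/16.21| => P_syn = 1.1342

1.1342 years


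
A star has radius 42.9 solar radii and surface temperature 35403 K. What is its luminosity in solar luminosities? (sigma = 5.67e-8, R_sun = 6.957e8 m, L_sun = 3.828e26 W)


R = 42.9 * 6.957e8 m = 2.984553e+10 m. L = 4*pi*R^2*sigma*T^4 = 4*pi*(2.984553e+10)^2 * 5.67e-8 * 35403^4 = 9.970381458e+32 W. L/L_sun = 9.970381458e+32 / 3.828e26 = 2.605e+06

2.605e+06 L_sun


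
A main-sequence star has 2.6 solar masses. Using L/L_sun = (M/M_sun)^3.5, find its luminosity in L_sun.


L/L_sun = (M/M_sun)^3.5 = 2.6^3.5 = 28.3404

28.3404 L_sun


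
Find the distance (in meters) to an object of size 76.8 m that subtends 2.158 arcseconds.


D = size / theta_rad, theta_rad = 2.158 * pi/(180*3600) = 1.046e-05, D = 7.341e+06

7.341e+06 m


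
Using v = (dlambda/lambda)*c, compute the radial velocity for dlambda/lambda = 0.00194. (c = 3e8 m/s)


v = (dlambda/lambda) * c = 0.00194 * 3e8 = 582000.0

582000.0 m/s


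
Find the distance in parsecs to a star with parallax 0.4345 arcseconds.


d = 1/p = 1/0.4345 = 2.3015

2.3015 pc


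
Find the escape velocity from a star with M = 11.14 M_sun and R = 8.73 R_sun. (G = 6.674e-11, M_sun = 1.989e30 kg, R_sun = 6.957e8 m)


M = 11.14 * 1.989e30 kg = 2.215746e+31 kg; R = 8.73 * 6.957e8 m = 6.073461e+09 m. v_esc = sqrt(2GM/R) = sqrt(2 * 6.674e-11 * 2.215746e+31 / 6.073461e+09) = 697830.5245

697830.5245 m/s


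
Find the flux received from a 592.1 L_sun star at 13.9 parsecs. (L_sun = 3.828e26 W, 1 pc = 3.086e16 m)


F = L / (4*pi*d^2) = 2.267e+29 / (4*pi*(4.290e+17)^2) = 9.802e-08

9.802e-08 W/m^2


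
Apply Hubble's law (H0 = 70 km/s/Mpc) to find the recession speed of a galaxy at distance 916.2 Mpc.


v = H0 * d = 70 * 916.2 = 64134.0

64134.0 km/s


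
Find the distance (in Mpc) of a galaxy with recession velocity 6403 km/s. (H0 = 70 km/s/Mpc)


d = v / H0 = 6403 / 70 = 91.4714

91.4714 Mpc


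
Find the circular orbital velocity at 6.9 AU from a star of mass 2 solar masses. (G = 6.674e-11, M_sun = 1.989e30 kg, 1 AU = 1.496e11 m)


v = sqrt(GM/r) = sqrt(6.674e-11 * 3.978e+30 / 1.032e+12) = 16037.4438

16037.4438 m/s


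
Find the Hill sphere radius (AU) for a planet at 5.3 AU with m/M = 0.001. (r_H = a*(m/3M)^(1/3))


r_H = a * (m/3M)^(1/3) = 5.3 * (0.001/3)^(1/3) = 0.3675

0.3675 AU


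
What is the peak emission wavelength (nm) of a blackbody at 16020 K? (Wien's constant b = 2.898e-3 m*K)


lam_max = b / T = 2.898e-3 / 16020 = 1.809e-07 m = 180.8989 nm

180.8989 nm


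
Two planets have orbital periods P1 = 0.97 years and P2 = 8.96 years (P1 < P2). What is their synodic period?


1/P_syn = |1/P1 - 1/P2| = |1/0.97 - 1/8.96| => P_syn = 1.0878

1.0878 years


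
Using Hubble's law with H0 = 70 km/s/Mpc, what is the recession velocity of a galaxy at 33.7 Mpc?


v = H0 * d = 70 * 33.7 = 2359.0

2359.0 km/s


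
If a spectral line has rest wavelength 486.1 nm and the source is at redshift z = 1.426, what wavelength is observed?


lam_obs = lam_emit * (1 + z) = 486.1 * (1 + 1.426) = 1179.2786

1179.2786 nm


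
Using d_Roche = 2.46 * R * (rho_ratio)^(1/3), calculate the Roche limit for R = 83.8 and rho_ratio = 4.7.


d_Roche = 2.46 * 83.8 * 4.7^(1/3) = 345.3121

345.3121


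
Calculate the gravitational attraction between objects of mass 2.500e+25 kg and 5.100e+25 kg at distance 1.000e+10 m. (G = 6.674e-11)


F = G*m1*m2/r^2 = 6.674e-11 * 2.500e+25 * 5.100e+25 / (1.000e+10)^2 = 6.674e-11 * 1.275e+51 / 1.000e+20 = 8.509e+20

8.509e+20 N


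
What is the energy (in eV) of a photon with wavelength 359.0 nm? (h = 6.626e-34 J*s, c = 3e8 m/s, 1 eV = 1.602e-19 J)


E = hc/lambda = 6.626e-34 * 3e8 / 3.590e-07 = 5.537e-19 J = 3.4563 eV

3.4563 eV
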